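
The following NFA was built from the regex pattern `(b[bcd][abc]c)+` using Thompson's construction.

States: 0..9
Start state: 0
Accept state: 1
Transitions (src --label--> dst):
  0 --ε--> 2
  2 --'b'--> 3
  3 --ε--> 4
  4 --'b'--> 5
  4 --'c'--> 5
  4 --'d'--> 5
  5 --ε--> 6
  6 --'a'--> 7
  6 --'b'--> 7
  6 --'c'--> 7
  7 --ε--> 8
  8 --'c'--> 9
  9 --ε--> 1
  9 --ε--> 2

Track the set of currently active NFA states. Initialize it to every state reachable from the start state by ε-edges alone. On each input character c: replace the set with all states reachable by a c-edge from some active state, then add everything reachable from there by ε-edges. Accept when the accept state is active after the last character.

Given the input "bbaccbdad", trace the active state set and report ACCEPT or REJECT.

S₀ = ε-closure({0}) = {0,2}
'b' @ 1: {3,4}
'b' @ 2: {5,6}
'a' @ 3: {7,8}
'c' @ 4: {1,2,9}  (accept∈set)
'c' @ 5: {}  — dead — no transitions
rest 'bdad' ignored (set empty)
final: {}; accept 1 not in set

Answer: REJECT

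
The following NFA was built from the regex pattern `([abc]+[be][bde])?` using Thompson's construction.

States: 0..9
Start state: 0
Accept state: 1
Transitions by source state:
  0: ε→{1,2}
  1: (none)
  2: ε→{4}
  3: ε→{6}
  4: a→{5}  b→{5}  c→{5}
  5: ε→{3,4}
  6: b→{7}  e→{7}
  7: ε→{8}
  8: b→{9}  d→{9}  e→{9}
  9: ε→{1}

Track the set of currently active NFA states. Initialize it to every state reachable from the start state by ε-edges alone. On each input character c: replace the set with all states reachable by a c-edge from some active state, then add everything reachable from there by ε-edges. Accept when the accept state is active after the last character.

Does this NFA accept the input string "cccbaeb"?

initial (ε-close {0}): {0,1,2,4}
'c' @ 1: {3,4,5,6}
'c' @ 2: {3,4,5,6}
'c' @ 3: {3,4,5,6}
'b' @ 4: {3,4,5,6,7,8}
'a' @ 5: {3,4,5,6}
'e' @ 6: {7,8}
'b' @ 7: {1,9}  [accepting]
end set {1,9} — state 1 in

Answer: ACCEPT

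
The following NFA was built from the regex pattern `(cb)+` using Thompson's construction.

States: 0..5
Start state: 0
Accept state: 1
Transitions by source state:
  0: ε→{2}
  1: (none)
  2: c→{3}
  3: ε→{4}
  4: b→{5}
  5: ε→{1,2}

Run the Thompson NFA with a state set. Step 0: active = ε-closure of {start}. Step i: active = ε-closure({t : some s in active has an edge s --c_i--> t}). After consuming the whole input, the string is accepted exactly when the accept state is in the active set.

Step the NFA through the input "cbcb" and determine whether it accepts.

S₀ = ε-closure({0}) = {0,2}
'c' @ 1: {3,4}
'b' @ 2: {1,2,5}  (accept∈set)
'c' @ 3: {3,4}
'b' @ 4: {1,2,5}  (accept∈set)
after full input: {1,2,5}  (accept=1 in)

Answer: ACCEPT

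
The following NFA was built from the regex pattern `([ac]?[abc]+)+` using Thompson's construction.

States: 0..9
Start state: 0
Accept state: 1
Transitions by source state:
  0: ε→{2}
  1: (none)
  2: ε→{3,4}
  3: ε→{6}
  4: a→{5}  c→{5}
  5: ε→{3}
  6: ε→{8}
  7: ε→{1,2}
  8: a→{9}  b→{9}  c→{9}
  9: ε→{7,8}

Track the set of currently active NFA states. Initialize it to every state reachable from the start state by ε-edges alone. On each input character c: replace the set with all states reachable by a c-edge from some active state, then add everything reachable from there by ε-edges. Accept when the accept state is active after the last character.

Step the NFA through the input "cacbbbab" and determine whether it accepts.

start: ε-closure({0}) = {0,2,3,4,6,8}
'c' @ 1: {1,2,3,4,5,6,7,8,9}  ✓accept
'a' @ 2: {1,2,3,4,5,6,7,8,9}  ✓accept
'c' @ 3: {1,2,3,4,5,6,7,8,9}  ✓accept
'b' @ 4: {1,2,3,4,6,7,8,9}  ✓accept
'b' @ 5: {1,2,3,4,6,7,8,9}  ✓accept
'b' @ 6: {1,2,3,4,6,7,8,9}  ✓accept
'a' @ 7: {1,2,3,4,5,6,7,8,9}  ✓accept
'b' @ 8: {1,2,3,4,6,7,8,9}  ✓accept
end set {1,2,3,4,6,7,8,9} — state 1 in

Answer: ACCEPT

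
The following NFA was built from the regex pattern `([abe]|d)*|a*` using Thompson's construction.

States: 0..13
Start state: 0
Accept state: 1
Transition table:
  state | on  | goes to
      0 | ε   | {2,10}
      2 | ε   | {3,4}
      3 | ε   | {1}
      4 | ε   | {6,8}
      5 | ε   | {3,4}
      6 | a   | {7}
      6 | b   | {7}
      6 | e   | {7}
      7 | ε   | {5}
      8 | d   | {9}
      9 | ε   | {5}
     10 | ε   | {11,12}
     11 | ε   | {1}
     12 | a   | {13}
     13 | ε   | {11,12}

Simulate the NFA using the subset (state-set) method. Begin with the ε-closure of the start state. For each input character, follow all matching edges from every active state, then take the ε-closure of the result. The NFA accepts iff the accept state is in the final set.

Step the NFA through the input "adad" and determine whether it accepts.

Answer: ACCEPT

Steps:
start: ε-closure({0}) = {0,1,2,3,4,6,8,10,11,12}
'a' @ 1: {1,3,4,5,6,7,8,11,12,13}  (accept∈set)
'd' @ 2: {1,3,4,5,6,8,9}  (accept∈set)
'a' @ 3: {1,3,4,5,6,7,8}  (accept∈set)
'd' @ 4: {1,3,4,5,6,8,9}  (accept∈set)
final: {1,3,4,5,6,8,9}; accept 1 in set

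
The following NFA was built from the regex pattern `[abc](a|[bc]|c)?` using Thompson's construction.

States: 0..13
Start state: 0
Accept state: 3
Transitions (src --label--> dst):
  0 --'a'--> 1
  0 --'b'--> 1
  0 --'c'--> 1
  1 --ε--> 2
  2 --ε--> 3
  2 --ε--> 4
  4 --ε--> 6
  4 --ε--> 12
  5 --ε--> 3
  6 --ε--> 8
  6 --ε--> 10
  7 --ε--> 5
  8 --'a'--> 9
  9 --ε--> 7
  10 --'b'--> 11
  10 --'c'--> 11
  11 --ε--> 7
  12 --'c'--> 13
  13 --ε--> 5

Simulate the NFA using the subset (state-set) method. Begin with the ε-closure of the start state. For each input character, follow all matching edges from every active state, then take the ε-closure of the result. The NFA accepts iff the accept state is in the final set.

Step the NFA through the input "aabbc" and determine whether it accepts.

start: ε-closure({0}) = {0}
'a' @ 1: {1,2,3,4,6,8,10,12}  ✓accept
'a' @ 2: {3,5,7,9}  ✓accept
'b' @ 3: {}  — state set empty
rest 'bc' ignored (set empty)
end set {} — state 3 not in

Answer: REJECT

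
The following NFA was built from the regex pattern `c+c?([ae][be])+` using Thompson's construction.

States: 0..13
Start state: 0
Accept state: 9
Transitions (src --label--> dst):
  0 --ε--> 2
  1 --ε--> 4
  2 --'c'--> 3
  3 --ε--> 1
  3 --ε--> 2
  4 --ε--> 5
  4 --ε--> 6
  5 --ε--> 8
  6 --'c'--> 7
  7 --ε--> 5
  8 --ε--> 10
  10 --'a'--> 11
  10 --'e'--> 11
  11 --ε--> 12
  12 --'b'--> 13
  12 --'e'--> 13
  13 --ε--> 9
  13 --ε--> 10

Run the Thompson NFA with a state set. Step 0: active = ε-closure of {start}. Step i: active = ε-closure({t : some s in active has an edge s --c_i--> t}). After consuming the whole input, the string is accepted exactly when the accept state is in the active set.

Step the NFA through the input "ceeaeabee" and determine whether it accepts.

Answer: ACCEPT

Derivation:
start: ε-closure({0}) = {0,2}
'c' @ 1: {1,2,3,4,5,6,8,10}
'e' @ 2: {11,12}
'e' @ 3: {9,10,13}  (accept∈set)
'a' @ 4: {11,12}
'e' @ 5: {9,10,13}  (accept∈set)
'a' @ 6: {11,12}
'b' @ 7: {9,10,13}  (accept∈set)
'e' @ 8: {11,12}
'e' @ 9: {9,10,13}  (accept∈set)
final: {9,10,13}; accept 9 in set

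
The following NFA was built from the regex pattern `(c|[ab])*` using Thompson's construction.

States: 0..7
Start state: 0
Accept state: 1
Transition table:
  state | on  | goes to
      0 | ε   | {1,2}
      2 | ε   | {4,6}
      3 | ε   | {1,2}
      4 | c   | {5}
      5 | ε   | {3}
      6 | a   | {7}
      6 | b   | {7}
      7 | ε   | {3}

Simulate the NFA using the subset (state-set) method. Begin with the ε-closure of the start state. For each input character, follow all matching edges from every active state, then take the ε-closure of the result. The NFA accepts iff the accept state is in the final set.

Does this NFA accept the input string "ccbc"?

initial (ε-close {0}): {0,1,2,4,6}
'c' @ 1: {1,2,3,4,5,6}  [accepting]
'c' @ 2: {1,2,3,4,5,6}  [accepting]
'b' @ 3: {1,2,3,4,6,7}  [accepting]
'c' @ 4: {1,2,3,4,5,6}  [accepting]
end set {1,2,3,4,5,6} — state 1 in

Answer: ACCEPT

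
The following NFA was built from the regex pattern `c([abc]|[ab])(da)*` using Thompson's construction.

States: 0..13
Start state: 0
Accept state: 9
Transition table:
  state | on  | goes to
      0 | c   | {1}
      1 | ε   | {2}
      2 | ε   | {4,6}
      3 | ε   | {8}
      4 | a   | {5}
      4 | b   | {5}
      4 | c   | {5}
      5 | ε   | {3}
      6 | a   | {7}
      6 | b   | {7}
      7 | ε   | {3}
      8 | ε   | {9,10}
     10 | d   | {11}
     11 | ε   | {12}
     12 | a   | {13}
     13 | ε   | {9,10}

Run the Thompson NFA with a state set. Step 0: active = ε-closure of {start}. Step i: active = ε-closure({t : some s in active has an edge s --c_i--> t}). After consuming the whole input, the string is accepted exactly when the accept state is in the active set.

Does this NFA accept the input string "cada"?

start: ε-closure({0}) = {0}
'c' @ 1: {1,2,4,6}
'a' @ 2: {3,5,7,8,9,10}  (accept∈set)
'd' @ 3: {11,12}
'a' @ 4: {9,10,13}  (accept∈set)
final: {9,10,13}; accept 9 in set

Answer: ACCEPT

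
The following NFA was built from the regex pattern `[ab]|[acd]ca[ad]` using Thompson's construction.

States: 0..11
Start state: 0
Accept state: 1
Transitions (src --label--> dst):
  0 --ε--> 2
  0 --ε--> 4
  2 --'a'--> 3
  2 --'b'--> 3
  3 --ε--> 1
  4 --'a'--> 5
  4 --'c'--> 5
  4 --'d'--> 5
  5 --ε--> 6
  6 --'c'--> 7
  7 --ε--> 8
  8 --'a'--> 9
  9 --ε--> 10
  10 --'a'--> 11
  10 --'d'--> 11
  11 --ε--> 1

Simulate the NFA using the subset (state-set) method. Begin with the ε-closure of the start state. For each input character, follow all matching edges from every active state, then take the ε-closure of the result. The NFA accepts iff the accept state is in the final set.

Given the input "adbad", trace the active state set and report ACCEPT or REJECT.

start: ε-closure({0}) = {0,2,4}
'a' @ 1: {1,3,5,6}  ✓accept
'd' @ 2: {}  — dead — no transitions
rest 'bad' ignored (set empty)
end set {} — state 1 not in

Answer: REJECT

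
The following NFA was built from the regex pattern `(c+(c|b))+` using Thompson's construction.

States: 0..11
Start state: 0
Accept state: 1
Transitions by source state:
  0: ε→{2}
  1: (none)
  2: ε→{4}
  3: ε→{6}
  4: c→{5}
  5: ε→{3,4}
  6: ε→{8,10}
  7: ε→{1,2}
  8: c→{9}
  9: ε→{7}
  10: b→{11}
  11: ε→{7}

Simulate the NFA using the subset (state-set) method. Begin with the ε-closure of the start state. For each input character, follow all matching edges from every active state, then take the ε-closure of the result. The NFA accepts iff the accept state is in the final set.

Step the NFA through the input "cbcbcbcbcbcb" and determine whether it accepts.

Answer: ACCEPT

Derivation:
start: ε-closure({0}) = {0,2,4}
'c' @ 1: {3,4,5,6,8,10}
'b' @ 2: {1,2,4,7,11}  [accepting]
'c' @ 3: {3,4,5,6,8,10}
'b' @ 4: {1,2,4,7,11}  [accepting]
'c' @ 5: {3,4,5,6,8,10}
'b' @ 6: {1,2,4,7,11}  [accepting]
'c' @ 7: {3,4,5,6,8,10}
'b' @ 8: {1,2,4,7,11}  [accepting]
'c' @ 9: {3,4,5,6,8,10}
'b' @ 10: {1,2,4,7,11}  [accepting]
'c' @ 11: {3,4,5,6,8,10}
'b' @ 12: {1,2,4,7,11}  [accepting]
after full input: {1,2,4,7,11}  (accept=1 in)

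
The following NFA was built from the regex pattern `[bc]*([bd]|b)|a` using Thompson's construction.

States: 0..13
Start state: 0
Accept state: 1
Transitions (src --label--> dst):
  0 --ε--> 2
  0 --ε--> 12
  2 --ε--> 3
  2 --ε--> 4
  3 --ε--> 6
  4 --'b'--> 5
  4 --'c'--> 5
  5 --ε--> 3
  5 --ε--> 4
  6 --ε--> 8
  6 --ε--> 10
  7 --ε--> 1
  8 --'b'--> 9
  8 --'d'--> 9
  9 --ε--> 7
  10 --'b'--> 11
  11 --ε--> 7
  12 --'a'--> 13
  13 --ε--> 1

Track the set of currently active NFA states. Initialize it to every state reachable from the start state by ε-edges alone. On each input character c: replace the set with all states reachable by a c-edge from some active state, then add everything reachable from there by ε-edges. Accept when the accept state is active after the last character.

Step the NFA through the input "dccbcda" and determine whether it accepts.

start: ε-closure({0}) = {0,2,3,4,6,8,10,12}
'd' @ 1: {1,7,9}  ✓accept
'c' @ 2: {}  — no active states
rest 'cbcda' ignored (set empty)
end set {} — state 1 not in

Answer: REJECT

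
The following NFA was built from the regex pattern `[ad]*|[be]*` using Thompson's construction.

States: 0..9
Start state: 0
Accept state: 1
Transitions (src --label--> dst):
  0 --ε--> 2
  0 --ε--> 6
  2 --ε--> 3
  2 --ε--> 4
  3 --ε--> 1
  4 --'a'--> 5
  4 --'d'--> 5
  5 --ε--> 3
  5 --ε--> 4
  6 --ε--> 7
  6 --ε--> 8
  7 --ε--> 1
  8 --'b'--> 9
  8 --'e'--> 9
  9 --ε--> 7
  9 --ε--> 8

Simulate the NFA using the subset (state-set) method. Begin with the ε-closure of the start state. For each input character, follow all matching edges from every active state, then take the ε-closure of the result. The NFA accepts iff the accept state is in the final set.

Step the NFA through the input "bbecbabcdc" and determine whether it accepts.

start: ε-closure({0}) = {0,1,2,3,4,6,7,8}
'b' @ 1: {1,7,8,9}  [accepting]
'b' @ 2: {1,7,8,9}  [accepting]
'e' @ 3: {1,7,8,9}  [accepting]
'c' @ 4: {}  — state set empty
rest 'babcdc' ignored (set empty)
final: {}; accept 1 not in set

Answer: REJECT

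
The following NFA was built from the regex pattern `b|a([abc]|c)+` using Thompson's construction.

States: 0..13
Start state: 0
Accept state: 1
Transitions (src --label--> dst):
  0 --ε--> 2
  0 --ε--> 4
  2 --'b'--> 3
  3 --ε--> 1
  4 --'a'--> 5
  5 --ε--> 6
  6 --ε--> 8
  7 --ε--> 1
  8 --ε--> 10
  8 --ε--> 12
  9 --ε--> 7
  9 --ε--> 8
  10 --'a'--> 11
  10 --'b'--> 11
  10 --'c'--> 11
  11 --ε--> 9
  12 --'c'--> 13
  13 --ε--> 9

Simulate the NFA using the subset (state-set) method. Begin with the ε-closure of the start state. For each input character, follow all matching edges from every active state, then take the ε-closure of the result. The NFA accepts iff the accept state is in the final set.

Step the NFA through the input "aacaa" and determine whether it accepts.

start: ε-closure({0}) = {0,2,4}
'a' @ 1: {5,6,8,10,12}
'a' @ 2: {1,7,8,9,10,11,12}  (accept∈set)
'c' @ 3: {1,7,8,9,10,11,12,13}  (accept∈set)
'a' @ 4: {1,7,8,9,10,11,12}  (accept∈set)
'a' @ 5: {1,7,8,9,10,11,12}  (accept∈set)
final: {1,7,8,9,10,11,12}; accept 1 in set

Answer: ACCEPT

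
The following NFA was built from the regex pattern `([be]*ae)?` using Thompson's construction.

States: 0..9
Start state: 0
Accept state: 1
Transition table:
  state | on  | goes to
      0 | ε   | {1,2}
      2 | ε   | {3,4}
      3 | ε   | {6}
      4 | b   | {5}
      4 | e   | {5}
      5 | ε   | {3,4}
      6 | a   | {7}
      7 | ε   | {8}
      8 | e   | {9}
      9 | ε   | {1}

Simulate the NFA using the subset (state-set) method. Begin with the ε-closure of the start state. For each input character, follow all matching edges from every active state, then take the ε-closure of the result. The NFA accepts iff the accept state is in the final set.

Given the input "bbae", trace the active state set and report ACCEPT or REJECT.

start: ε-closure({0}) = {0,1,2,3,4,6}
'b' @ 1: {3,4,5,6}
'b' @ 2: {3,4,5,6}
'a' @ 3: {7,8}
'e' @ 4: {1,9}  [accepting]
final: {1,9}; accept 1 in set

Answer: ACCEPT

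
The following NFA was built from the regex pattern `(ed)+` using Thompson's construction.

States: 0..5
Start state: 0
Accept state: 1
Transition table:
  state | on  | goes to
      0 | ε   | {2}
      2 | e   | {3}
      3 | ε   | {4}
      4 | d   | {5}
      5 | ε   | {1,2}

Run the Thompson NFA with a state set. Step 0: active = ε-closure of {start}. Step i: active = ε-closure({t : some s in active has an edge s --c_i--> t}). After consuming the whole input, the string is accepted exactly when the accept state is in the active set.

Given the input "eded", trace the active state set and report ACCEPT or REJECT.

Answer: ACCEPT

Steps:
start: ε-closure({0}) = {0,2}
'e' @ 1: {3,4}
'd' @ 2: {1,2,5}  (accept∈set)
'e' @ 3: {3,4}
'd' @ 4: {1,2,5}  (accept∈set)
after full input: {1,2,5}  (accept=1 in)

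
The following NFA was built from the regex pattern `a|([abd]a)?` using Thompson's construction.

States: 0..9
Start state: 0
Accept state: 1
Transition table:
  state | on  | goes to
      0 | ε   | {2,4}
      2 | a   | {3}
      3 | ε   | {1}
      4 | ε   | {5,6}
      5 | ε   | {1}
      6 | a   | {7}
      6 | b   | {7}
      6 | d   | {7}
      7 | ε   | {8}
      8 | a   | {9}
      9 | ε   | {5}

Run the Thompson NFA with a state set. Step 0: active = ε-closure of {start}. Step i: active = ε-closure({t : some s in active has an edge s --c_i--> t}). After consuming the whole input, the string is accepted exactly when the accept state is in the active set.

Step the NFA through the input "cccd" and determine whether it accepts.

start: ε-closure({0}) = {0,1,2,4,5,6}
'c' @ 1: {}  — dead — no transitions
rest 'ccd' ignored (set empty)
after full input: {}  (accept=1 not in)

Answer: REJECT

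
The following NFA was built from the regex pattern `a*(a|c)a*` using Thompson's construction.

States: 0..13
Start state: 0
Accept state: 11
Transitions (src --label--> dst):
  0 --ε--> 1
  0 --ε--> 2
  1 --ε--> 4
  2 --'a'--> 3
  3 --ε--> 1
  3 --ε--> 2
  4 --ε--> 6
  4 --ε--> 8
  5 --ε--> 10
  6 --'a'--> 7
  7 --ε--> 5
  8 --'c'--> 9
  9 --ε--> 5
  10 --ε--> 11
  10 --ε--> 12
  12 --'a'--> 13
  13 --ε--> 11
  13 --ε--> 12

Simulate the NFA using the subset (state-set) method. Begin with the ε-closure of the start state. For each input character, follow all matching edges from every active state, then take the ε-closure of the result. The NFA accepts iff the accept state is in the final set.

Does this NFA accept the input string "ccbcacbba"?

S₀ = ε-closure({0}) = {0,1,2,4,6,8}
'c' @ 1: {5,9,10,11,12}  ✓accept
'c' @ 2: {}  — state set empty
rest 'bcacbba' ignored (set empty)
end set {} — state 11 not in

Answer: REJECT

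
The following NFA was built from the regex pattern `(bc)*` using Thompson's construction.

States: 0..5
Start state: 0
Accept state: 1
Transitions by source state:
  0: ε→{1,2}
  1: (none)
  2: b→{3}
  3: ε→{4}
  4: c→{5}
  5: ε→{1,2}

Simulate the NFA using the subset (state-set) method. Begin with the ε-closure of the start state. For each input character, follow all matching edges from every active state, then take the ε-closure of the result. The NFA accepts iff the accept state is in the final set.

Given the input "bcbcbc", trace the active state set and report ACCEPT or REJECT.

start: ε-closure({0}) = {0,1,2}
'b' @ 1: {3,4}
'c' @ 2: {1,2,5}  [accepting]
'b' @ 3: {3,4}
'c' @ 4: {1,2,5}  [accepting]
'b' @ 5: {3,4}
'c' @ 6: {1,2,5}  [accepting]
end set {1,2,5} — state 1 in

Answer: ACCEPT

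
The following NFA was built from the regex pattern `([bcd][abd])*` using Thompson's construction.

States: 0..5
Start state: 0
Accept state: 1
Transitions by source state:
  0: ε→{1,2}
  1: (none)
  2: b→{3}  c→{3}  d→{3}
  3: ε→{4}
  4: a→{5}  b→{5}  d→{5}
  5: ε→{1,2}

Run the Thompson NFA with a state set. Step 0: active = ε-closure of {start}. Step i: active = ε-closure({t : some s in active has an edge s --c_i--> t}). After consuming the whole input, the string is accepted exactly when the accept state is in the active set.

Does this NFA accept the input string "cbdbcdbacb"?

Answer: ACCEPT

Steps:
start: ε-closure({0}) = {0,1,2}
'c' @ 1: {3,4}
'b' @ 2: {1,2,5}  [accepting]
'd' @ 3: {3,4}
'b' @ 4: {1,2,5}  [accepting]
'c' @ 5: {3,4}
'd' @ 6: {1,2,5}  [accepting]
'b' @ 7: {3,4}
'a' @ 8: {1,2,5}  [accepting]
'c' @ 9: {3,4}
'b' @ 10: {1,2,5}  [accepting]
end set {1,2,5} — state 1 in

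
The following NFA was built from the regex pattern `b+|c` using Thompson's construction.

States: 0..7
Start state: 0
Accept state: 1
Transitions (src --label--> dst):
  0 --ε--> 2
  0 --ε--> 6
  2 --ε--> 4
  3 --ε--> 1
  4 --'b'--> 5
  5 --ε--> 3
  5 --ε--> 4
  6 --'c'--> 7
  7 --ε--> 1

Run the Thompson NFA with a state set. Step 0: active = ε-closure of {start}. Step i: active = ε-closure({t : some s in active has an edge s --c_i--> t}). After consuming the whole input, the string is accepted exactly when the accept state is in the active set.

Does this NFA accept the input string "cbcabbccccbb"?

initial (ε-close {0}): {0,2,4,6}
'c' @ 1: {1,7}  ✓accept
'b' @ 2: {}  — state set empty
rest 'cabbccccbb' ignored (set empty)
after full input: {}  (accept=1 not in)

Answer: REJECT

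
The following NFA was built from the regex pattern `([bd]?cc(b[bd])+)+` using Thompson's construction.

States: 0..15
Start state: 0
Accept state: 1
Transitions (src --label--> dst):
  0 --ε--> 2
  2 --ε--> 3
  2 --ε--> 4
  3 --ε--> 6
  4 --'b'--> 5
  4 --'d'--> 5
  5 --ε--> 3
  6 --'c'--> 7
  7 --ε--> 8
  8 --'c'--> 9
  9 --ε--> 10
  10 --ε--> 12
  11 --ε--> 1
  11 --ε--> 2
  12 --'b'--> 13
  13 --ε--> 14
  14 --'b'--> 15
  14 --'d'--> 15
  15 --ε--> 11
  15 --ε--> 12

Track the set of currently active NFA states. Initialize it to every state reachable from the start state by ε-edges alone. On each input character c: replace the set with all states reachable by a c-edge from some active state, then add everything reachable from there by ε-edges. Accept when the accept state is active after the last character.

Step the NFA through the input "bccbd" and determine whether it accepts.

S₀ = ε-closure({0}) = {0,2,3,4,6}
'b' @ 1: {3,5,6}
'c' @ 2: {7,8}
'c' @ 3: {9,10,12}
'b' @ 4: {13,14}
'd' @ 5: {1,2,3,4,6,11,12,15}  ✓accept
end set {1,2,3,4,6,11,12,15} — state 1 in

Answer: ACCEPT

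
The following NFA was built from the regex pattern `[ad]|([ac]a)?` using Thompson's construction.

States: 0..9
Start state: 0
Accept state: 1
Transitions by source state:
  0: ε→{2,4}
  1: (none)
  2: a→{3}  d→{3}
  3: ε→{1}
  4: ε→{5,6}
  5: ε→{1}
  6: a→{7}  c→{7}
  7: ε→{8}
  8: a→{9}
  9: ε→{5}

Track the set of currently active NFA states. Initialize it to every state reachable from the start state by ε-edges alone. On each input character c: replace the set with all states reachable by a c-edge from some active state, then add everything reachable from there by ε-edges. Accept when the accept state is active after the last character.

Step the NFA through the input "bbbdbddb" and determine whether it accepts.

Answer: REJECT

Steps:
S₀ = ε-closure({0}) = {0,1,2,4,5,6}
'b' @ 1: {}  — dead — no transitions
rest 'bbdbddb' ignored (set empty)
end set {} — state 1 not in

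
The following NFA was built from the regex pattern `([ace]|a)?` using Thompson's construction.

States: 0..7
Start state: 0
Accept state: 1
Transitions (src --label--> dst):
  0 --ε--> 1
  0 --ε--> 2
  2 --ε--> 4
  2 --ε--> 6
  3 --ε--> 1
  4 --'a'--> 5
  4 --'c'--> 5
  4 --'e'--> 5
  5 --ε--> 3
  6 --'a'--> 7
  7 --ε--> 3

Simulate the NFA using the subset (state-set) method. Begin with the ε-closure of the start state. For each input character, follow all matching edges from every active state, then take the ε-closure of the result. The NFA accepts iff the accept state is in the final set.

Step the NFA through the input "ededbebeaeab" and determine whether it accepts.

Answer: REJECT

Derivation:
S₀ = ε-closure({0}) = {0,1,2,4,6}
'e' @ 1: {1,3,5}  [accepting]
'd' @ 2: {}  — state set empty
rest 'edbebeaeab' ignored (set empty)
after full input: {}  (accept=1 not in)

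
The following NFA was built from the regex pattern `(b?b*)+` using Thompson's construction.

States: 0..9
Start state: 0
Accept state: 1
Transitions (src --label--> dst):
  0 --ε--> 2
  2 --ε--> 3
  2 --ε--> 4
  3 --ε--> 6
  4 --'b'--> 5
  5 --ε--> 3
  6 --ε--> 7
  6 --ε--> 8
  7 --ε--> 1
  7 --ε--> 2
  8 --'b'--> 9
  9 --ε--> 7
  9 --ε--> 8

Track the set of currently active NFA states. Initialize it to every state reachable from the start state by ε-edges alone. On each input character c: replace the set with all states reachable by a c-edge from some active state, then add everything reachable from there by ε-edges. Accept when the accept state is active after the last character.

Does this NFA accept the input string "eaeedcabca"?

Answer: REJECT

Trace:
initial (ε-close {0}): {0,1,2,3,4,6,7,8}
'e' @ 1: {}  — no active states
rest 'aeedcabca' ignored (set empty)
final: {}; accept 1 not in set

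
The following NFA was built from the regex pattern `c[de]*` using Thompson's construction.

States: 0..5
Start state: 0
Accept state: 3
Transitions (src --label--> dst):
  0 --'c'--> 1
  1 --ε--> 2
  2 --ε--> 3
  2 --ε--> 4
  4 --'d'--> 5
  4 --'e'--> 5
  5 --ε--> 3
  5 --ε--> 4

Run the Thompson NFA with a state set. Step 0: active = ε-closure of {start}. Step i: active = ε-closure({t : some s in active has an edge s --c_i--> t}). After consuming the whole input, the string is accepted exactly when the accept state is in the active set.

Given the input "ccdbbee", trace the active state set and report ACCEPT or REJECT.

Answer: REJECT

Trace:
S₀ = ε-closure({0}) = {0}
'c' @ 1: {1,2,3,4}  ✓accept
'c' @ 2: {}  — dead — no transitions
rest 'dbbee' ignored (set empty)
after full input: {}  (accept=3 not in)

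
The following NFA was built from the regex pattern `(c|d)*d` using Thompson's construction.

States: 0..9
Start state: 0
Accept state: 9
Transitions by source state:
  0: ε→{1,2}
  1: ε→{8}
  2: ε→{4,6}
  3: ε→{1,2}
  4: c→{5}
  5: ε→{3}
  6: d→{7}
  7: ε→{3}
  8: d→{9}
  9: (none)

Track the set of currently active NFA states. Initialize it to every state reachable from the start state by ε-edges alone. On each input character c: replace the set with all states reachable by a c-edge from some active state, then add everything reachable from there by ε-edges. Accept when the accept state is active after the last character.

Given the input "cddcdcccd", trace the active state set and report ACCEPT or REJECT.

Answer: ACCEPT

Steps:
S₀ = ε-closure({0}) = {0,1,2,4,6,8}
'c' @ 1: {1,2,3,4,5,6,8}
'd' @ 2: {1,2,3,4,6,7,8,9}  [accepting]
'd' @ 3: {1,2,3,4,6,7,8,9}  [accepting]
'c' @ 4: {1,2,3,4,5,6,8}
'd' @ 5: {1,2,3,4,6,7,8,9}  [accepting]
'c' @ 6: {1,2,3,4,5,6,8}
'c' @ 7: {1,2,3,4,5,6,8}
'c' @ 8: {1,2,3,4,5,6,8}
'd' @ 9: {1,2,3,4,6,7,8,9}  [accepting]
final: {1,2,3,4,6,7,8,9}; accept 9 in set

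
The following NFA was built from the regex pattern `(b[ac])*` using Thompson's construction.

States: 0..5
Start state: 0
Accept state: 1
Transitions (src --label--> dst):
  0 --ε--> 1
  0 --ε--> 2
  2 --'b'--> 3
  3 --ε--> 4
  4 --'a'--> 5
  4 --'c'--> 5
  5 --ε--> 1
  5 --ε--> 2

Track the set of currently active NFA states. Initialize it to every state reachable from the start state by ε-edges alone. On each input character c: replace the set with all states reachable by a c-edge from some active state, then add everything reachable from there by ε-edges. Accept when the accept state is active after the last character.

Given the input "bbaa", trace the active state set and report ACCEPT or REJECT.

Answer: REJECT

Derivation:
start: ε-closure({0}) = {0,1,2}
'b' @ 1: {3,4}
'b' @ 2: {}  — dead — no transitions
rest 'aa' ignored (set empty)
end set {} — state 1 not in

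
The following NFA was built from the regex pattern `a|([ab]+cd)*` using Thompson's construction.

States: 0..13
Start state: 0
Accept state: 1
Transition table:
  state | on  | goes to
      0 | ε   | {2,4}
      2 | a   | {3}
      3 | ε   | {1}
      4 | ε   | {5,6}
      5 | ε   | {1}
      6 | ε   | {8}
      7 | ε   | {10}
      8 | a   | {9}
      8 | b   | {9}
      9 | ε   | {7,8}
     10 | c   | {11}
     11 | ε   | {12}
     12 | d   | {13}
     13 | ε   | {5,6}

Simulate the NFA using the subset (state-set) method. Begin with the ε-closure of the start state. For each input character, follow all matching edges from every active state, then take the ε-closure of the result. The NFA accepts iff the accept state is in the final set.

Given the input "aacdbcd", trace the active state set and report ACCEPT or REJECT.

Answer: ACCEPT

Steps:
S₀ = ε-closure({0}) = {0,1,2,4,5,6,8}
'a' @ 1: {1,3,7,8,9,10}  [accepting]
'a' @ 2: {7,8,9,10}
'c' @ 3: {11,12}
'd' @ 4: {1,5,6,8,13}  [accepting]
'b' @ 5: {7,8,9,10}
'c' @ 6: {11,12}
'd' @ 7: {1,5,6,8,13}  [accepting]
final: {1,5,6,8,13}; accept 1 in set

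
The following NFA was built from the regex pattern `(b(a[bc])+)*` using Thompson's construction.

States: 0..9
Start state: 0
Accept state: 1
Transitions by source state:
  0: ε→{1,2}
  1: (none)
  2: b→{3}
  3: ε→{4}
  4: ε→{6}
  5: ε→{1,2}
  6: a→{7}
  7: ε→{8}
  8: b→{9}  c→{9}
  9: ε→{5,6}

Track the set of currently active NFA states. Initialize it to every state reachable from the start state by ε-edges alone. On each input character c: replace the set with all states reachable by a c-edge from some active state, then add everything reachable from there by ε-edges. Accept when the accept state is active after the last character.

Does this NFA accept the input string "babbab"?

start: ε-closure({0}) = {0,1,2}
'b' @ 1: {3,4,6}
'a' @ 2: {7,8}
'b' @ 3: {1,2,5,6,9}  ✓accept
'b' @ 4: {3,4,6}
'a' @ 5: {7,8}
'b' @ 6: {1,2,5,6,9}  ✓accept
final: {1,2,5,6,9}; accept 1 in set

Answer: ACCEPT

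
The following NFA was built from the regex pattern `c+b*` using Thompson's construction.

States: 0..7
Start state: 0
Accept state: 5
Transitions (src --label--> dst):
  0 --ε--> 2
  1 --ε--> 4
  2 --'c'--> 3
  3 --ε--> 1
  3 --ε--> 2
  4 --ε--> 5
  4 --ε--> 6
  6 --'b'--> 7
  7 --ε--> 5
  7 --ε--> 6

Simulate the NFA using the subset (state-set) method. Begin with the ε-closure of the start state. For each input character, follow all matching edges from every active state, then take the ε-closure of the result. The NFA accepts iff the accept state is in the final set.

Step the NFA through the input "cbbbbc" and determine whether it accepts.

S₀ = ε-closure({0}) = {0,2}
'c' @ 1: {1,2,3,4,5,6}  [accepting]
'b' @ 2: {5,6,7}  [accepting]
'b' @ 3: {5,6,7}  [accepting]
'b' @ 4: {5,6,7}  [accepting]
'b' @ 5: {5,6,7}  [accepting]
'c' @ 6: {}  — state set empty
final: {}; accept 5 not in set

Answer: REJECT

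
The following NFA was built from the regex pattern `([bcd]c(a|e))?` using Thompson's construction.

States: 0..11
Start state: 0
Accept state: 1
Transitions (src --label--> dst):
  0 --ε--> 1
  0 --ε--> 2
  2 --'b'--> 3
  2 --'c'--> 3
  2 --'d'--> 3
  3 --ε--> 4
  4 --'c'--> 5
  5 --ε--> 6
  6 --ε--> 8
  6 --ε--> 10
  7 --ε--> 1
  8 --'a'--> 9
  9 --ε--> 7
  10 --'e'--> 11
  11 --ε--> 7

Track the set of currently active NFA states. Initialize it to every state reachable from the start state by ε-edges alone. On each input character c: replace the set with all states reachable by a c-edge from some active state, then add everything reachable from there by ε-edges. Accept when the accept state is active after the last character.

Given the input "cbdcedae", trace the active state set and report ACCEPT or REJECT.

initial (ε-close {0}): {0,1,2}
'c' @ 1: {3,4}
'b' @ 2: {}  — dead — no transitions
rest 'dcedae' ignored (set empty)
after full input: {}  (accept=1 not in)

Answer: REJECT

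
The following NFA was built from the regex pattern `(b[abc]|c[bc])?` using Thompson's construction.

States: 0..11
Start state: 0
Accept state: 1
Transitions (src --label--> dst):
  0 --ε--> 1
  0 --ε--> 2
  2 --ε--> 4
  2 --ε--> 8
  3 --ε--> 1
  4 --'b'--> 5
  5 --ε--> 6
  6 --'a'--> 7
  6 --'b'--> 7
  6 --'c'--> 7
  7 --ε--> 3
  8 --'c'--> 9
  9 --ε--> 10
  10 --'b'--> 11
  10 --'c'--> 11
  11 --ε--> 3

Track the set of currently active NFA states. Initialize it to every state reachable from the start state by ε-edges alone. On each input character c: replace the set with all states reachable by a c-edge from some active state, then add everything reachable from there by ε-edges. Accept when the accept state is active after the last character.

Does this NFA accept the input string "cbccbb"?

start: ε-closure({0}) = {0,1,2,4,8}
'c' @ 1: {9,10}
'b' @ 2: {1,3,11}  ✓accept
'c' @ 3: {}  — dead — no transitions
rest 'cbb' ignored (set empty)
after full input: {}  (accept=1 not in)

Answer: REJECT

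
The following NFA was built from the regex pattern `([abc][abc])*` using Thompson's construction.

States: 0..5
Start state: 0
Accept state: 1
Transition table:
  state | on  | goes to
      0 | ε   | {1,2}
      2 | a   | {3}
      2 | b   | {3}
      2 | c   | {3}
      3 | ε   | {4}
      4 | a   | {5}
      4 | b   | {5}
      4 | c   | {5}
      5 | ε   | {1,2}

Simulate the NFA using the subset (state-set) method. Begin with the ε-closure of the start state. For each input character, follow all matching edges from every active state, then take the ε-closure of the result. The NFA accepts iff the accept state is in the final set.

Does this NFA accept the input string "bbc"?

initial (ε-close {0}): {0,1,2}
'b' @ 1: {3,4}
'b' @ 2: {1,2,5}  [accepting]
'c' @ 3: {3,4}
final: {3,4}; accept 1 not in set

Answer: REJECT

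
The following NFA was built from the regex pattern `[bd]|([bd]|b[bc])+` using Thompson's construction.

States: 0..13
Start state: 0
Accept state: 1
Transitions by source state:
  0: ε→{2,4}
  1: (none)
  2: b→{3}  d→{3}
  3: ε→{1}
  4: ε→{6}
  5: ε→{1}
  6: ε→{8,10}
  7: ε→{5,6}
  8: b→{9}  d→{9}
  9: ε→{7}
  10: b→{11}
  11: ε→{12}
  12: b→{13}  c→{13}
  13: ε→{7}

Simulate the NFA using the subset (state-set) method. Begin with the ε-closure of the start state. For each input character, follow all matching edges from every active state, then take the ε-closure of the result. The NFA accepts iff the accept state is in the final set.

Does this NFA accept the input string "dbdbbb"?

Answer: ACCEPT

Derivation:
initial (ε-close {0}): {0,2,4,6,8,10}
'd' @ 1: {1,3,5,6,7,8,9,10}  (accept∈set)
'b' @ 2: {1,5,6,7,8,9,10,11,12}  (accept∈set)
'd' @ 3: {1,5,6,7,8,9,10}  (accept∈set)
'b' @ 4: {1,5,6,7,8,9,10,11,12}  (accept∈set)
'b' @ 5: {1,5,6,7,8,9,10,11,12,13}  (accept∈set)
'b' @ 6: {1,5,6,7,8,9,10,11,12,13}  (accept∈set)
after full input: {1,5,6,7,8,9,10,11,12,13}  (accept=1 in)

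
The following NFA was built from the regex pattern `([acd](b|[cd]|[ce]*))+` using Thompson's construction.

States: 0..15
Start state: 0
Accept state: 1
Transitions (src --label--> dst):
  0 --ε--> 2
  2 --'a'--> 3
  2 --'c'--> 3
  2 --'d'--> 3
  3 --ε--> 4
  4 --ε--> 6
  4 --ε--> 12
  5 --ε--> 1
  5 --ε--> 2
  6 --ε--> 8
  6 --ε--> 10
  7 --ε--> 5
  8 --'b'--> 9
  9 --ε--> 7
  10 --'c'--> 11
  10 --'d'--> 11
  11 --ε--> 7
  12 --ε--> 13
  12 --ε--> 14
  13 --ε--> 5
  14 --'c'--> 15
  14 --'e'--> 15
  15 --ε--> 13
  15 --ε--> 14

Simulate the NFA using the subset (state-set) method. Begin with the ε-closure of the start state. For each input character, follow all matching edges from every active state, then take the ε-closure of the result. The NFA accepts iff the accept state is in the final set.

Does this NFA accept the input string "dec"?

Answer: ACCEPT

Derivation:
start: ε-closure({0}) = {0,2}
'd' @ 1: {1,2,3,4,5,6,8,10,12,13,14}  (accept∈set)
'e' @ 2: {1,2,5,13,14,15}  (accept∈set)
'c' @ 3: {1,2,3,4,5,6,8,10,12,13,14,15}  (accept∈set)
final: {1,2,3,4,5,6,8,10,12,13,14,15}; accept 1 in set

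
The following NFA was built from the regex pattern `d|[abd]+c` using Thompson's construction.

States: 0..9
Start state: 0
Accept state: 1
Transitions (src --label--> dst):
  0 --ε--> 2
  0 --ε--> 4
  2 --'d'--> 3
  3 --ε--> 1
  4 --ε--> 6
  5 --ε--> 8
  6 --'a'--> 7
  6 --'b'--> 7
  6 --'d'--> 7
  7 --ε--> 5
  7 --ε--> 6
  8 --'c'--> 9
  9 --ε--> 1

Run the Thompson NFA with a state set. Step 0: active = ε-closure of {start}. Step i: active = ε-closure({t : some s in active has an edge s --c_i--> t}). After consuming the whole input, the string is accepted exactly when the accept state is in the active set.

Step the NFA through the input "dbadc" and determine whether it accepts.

start: ε-closure({0}) = {0,2,4,6}
'd' @ 1: {1,3,5,6,7,8}  [accepting]
'b' @ 2: {5,6,7,8}
'a' @ 3: {5,6,7,8}
'd' @ 4: {5,6,7,8}
'c' @ 5: {1,9}  [accepting]
end set {1,9} — state 1 in

Answer: ACCEPT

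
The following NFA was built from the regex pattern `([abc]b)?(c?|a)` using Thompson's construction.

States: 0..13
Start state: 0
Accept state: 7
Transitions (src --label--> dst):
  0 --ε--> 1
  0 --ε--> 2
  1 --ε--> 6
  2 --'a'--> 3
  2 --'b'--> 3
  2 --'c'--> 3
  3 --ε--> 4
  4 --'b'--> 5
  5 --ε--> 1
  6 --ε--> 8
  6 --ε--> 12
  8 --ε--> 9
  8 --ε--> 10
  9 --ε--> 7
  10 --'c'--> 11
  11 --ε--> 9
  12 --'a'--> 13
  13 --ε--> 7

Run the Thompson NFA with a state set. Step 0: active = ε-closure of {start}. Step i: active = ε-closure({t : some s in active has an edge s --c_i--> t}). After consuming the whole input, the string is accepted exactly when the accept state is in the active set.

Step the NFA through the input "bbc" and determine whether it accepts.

Answer: ACCEPT

Trace:
start: ε-closure({0}) = {0,1,2,6,7,8,9,10,12}
'b' @ 1: {3,4}
'b' @ 2: {1,5,6,7,8,9,10,12}  (accept∈set)
'c' @ 3: {7,9,11}  (accept∈set)
final: {7,9,11}; accept 7 in set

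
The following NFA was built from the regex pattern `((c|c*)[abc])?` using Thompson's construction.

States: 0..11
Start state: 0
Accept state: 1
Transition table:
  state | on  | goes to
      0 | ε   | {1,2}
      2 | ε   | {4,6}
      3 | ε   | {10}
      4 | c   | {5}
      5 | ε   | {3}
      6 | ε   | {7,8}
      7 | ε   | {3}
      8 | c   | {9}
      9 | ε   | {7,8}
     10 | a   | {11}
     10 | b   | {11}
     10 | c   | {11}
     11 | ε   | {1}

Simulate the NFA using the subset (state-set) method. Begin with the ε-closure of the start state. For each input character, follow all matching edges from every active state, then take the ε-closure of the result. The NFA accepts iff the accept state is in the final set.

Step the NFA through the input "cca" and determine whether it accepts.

initial (ε-close {0}): {0,1,2,3,4,6,7,8,10}
'c' @ 1: {1,3,5,7,8,9,10,11}  (accept∈set)
'c' @ 2: {1,3,7,8,9,10,11}  (accept∈set)
'a' @ 3: {1,11}  (accept∈set)
final: {1,11}; accept 1 in set

Answer: ACCEPT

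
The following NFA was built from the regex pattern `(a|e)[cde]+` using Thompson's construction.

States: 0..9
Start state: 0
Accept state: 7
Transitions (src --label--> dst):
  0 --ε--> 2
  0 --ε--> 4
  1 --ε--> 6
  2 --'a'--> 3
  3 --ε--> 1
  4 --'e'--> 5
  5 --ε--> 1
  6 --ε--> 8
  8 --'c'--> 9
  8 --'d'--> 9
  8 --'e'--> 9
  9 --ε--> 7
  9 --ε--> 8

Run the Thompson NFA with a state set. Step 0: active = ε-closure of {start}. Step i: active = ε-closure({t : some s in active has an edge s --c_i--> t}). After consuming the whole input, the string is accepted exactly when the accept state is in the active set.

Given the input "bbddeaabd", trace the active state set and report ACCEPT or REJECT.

Answer: REJECT

Steps:
S₀ = ε-closure({0}) = {0,2,4}
'b' @ 1: {}  — no active states
rest 'bddeaabd' ignored (set empty)
end set {} — state 7 not in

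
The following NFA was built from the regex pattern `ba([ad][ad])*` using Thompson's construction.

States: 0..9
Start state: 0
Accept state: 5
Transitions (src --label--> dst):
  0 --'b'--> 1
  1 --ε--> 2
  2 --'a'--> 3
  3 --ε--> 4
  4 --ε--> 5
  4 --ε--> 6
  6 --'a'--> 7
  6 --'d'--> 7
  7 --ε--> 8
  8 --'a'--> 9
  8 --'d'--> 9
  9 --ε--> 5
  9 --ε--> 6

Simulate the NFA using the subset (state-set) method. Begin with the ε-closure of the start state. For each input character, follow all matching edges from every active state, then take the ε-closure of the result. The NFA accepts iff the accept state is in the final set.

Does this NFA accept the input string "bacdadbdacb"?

start: ε-closure({0}) = {0}
'b' @ 1: {1,2}
'a' @ 2: {3,4,5,6}  (accept∈set)
'c' @ 3: {}  — dead — no transitions
rest 'dadbdacb' ignored (set empty)
end set {} — state 5 not in

Answer: REJECT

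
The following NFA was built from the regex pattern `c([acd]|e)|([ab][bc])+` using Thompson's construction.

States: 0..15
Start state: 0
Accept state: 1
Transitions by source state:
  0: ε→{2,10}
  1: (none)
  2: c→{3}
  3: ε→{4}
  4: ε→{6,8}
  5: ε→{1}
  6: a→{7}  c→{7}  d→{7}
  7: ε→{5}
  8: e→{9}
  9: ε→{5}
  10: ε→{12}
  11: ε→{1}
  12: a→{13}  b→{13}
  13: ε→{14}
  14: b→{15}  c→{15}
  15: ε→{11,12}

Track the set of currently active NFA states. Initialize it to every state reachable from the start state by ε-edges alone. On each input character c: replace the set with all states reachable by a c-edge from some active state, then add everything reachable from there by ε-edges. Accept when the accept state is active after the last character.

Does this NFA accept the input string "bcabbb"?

Answer: ACCEPT

Trace:
S₀ = ε-closure({0}) = {0,2,10,12}
'b' @ 1: {13,14}
'c' @ 2: {1,11,12,15}  [accepting]
'a' @ 3: {13,14}
'b' @ 4: {1,11,12,15}  [accepting]
'b' @ 5: {13,14}
'b' @ 6: {1,11,12,15}  [accepting]
end set {1,11,12,15} — state 1 in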